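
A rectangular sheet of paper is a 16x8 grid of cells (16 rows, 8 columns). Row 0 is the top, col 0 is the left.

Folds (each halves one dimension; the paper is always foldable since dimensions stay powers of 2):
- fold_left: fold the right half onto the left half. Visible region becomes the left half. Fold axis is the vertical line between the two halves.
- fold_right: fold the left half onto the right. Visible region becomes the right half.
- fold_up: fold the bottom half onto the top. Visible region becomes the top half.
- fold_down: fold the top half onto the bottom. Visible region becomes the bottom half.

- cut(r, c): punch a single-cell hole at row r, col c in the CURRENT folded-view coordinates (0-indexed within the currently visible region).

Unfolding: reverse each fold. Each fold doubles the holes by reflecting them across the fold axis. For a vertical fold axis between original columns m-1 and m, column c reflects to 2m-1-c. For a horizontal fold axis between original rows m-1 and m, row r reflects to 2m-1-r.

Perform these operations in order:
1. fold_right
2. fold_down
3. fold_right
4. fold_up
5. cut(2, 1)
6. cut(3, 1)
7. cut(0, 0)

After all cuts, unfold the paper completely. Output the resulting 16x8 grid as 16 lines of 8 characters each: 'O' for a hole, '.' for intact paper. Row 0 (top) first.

Op 1 fold_right: fold axis v@4; visible region now rows[0,16) x cols[4,8) = 16x4
Op 2 fold_down: fold axis h@8; visible region now rows[8,16) x cols[4,8) = 8x4
Op 3 fold_right: fold axis v@6; visible region now rows[8,16) x cols[6,8) = 8x2
Op 4 fold_up: fold axis h@12; visible region now rows[8,12) x cols[6,8) = 4x2
Op 5 cut(2, 1): punch at orig (10,7); cuts so far [(10, 7)]; region rows[8,12) x cols[6,8) = 4x2
Op 6 cut(3, 1): punch at orig (11,7); cuts so far [(10, 7), (11, 7)]; region rows[8,12) x cols[6,8) = 4x2
Op 7 cut(0, 0): punch at orig (8,6); cuts so far [(8, 6), (10, 7), (11, 7)]; region rows[8,12) x cols[6,8) = 4x2
Unfold 1 (reflect across h@12): 6 holes -> [(8, 6), (10, 7), (11, 7), (12, 7), (13, 7), (15, 6)]
Unfold 2 (reflect across v@6): 12 holes -> [(8, 5), (8, 6), (10, 4), (10, 7), (11, 4), (11, 7), (12, 4), (12, 7), (13, 4), (13, 7), (15, 5), (15, 6)]
Unfold 3 (reflect across h@8): 24 holes -> [(0, 5), (0, 6), (2, 4), (2, 7), (3, 4), (3, 7), (4, 4), (4, 7), (5, 4), (5, 7), (7, 5), (7, 6), (8, 5), (8, 6), (10, 4), (10, 7), (11, 4), (11, 7), (12, 4), (12, 7), (13, 4), (13, 7), (15, 5), (15, 6)]
Unfold 4 (reflect across v@4): 48 holes -> [(0, 1), (0, 2), (0, 5), (0, 6), (2, 0), (2, 3), (2, 4), (2, 7), (3, 0), (3, 3), (3, 4), (3, 7), (4, 0), (4, 3), (4, 4), (4, 7), (5, 0), (5, 3), (5, 4), (5, 7), (7, 1), (7, 2), (7, 5), (7, 6), (8, 1), (8, 2), (8, 5), (8, 6), (10, 0), (10, 3), (10, 4), (10, 7), (11, 0), (11, 3), (11, 4), (11, 7), (12, 0), (12, 3), (12, 4), (12, 7), (13, 0), (13, 3), (13, 4), (13, 7), (15, 1), (15, 2), (15, 5), (15, 6)]

Answer: .OO..OO.
........
O..OO..O
O..OO..O
O..OO..O
O..OO..O
........
.OO..OO.
.OO..OO.
........
O..OO..O
O..OO..O
O..OO..O
O..OO..O
........
.OO..OO.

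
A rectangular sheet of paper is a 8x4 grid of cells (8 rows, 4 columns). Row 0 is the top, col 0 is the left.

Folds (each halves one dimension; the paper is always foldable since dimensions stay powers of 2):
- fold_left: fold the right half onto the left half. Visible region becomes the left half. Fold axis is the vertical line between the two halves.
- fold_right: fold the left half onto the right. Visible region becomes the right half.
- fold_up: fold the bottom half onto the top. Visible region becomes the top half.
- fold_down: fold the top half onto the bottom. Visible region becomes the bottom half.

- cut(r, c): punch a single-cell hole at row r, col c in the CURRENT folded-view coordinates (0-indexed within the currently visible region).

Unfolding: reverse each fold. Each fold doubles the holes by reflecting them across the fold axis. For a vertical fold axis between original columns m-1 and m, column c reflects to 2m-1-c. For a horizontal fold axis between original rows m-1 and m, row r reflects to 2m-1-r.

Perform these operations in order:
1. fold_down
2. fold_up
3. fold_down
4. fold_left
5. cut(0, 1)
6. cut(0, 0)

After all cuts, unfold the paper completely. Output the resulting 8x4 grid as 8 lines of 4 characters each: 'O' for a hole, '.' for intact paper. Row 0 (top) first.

Answer: OOOO
OOOO
OOOO
OOOO
OOOO
OOOO
OOOO
OOOO

Derivation:
Op 1 fold_down: fold axis h@4; visible region now rows[4,8) x cols[0,4) = 4x4
Op 2 fold_up: fold axis h@6; visible region now rows[4,6) x cols[0,4) = 2x4
Op 3 fold_down: fold axis h@5; visible region now rows[5,6) x cols[0,4) = 1x4
Op 4 fold_left: fold axis v@2; visible region now rows[5,6) x cols[0,2) = 1x2
Op 5 cut(0, 1): punch at orig (5,1); cuts so far [(5, 1)]; region rows[5,6) x cols[0,2) = 1x2
Op 6 cut(0, 0): punch at orig (5,0); cuts so far [(5, 0), (5, 1)]; region rows[5,6) x cols[0,2) = 1x2
Unfold 1 (reflect across v@2): 4 holes -> [(5, 0), (5, 1), (5, 2), (5, 3)]
Unfold 2 (reflect across h@5): 8 holes -> [(4, 0), (4, 1), (4, 2), (4, 3), (5, 0), (5, 1), (5, 2), (5, 3)]
Unfold 3 (reflect across h@6): 16 holes -> [(4, 0), (4, 1), (4, 2), (4, 3), (5, 0), (5, 1), (5, 2), (5, 3), (6, 0), (6, 1), (6, 2), (6, 3), (7, 0), (7, 1), (7, 2), (7, 3)]
Unfold 4 (reflect across h@4): 32 holes -> [(0, 0), (0, 1), (0, 2), (0, 3), (1, 0), (1, 1), (1, 2), (1, 3), (2, 0), (2, 1), (2, 2), (2, 3), (3, 0), (3, 1), (3, 2), (3, 3), (4, 0), (4, 1), (4, 2), (4, 3), (5, 0), (5, 1), (5, 2), (5, 3), (6, 0), (6, 1), (6, 2), (6, 3), (7, 0), (7, 1), (7, 2), (7, 3)]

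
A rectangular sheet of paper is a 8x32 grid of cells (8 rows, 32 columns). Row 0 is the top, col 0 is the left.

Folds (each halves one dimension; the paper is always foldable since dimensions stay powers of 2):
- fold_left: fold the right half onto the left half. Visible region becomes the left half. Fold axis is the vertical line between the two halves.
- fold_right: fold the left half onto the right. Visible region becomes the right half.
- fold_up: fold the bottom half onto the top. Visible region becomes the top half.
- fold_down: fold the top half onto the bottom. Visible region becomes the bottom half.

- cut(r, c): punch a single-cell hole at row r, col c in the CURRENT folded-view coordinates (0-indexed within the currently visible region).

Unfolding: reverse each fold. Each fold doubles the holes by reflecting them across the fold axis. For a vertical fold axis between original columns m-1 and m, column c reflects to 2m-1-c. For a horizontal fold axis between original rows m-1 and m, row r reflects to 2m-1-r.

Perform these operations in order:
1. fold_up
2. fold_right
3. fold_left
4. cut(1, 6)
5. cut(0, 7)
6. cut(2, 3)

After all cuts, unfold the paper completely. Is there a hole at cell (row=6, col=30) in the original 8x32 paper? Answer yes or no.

Op 1 fold_up: fold axis h@4; visible region now rows[0,4) x cols[0,32) = 4x32
Op 2 fold_right: fold axis v@16; visible region now rows[0,4) x cols[16,32) = 4x16
Op 3 fold_left: fold axis v@24; visible region now rows[0,4) x cols[16,24) = 4x8
Op 4 cut(1, 6): punch at orig (1,22); cuts so far [(1, 22)]; region rows[0,4) x cols[16,24) = 4x8
Op 5 cut(0, 7): punch at orig (0,23); cuts so far [(0, 23), (1, 22)]; region rows[0,4) x cols[16,24) = 4x8
Op 6 cut(2, 3): punch at orig (2,19); cuts so far [(0, 23), (1, 22), (2, 19)]; region rows[0,4) x cols[16,24) = 4x8
Unfold 1 (reflect across v@24): 6 holes -> [(0, 23), (0, 24), (1, 22), (1, 25), (2, 19), (2, 28)]
Unfold 2 (reflect across v@16): 12 holes -> [(0, 7), (0, 8), (0, 23), (0, 24), (1, 6), (1, 9), (1, 22), (1, 25), (2, 3), (2, 12), (2, 19), (2, 28)]
Unfold 3 (reflect across h@4): 24 holes -> [(0, 7), (0, 8), (0, 23), (0, 24), (1, 6), (1, 9), (1, 22), (1, 25), (2, 3), (2, 12), (2, 19), (2, 28), (5, 3), (5, 12), (5, 19), (5, 28), (6, 6), (6, 9), (6, 22), (6, 25), (7, 7), (7, 8), (7, 23), (7, 24)]
Holes: [(0, 7), (0, 8), (0, 23), (0, 24), (1, 6), (1, 9), (1, 22), (1, 25), (2, 3), (2, 12), (2, 19), (2, 28), (5, 3), (5, 12), (5, 19), (5, 28), (6, 6), (6, 9), (6, 22), (6, 25), (7, 7), (7, 8), (7, 23), (7, 24)]

Answer: no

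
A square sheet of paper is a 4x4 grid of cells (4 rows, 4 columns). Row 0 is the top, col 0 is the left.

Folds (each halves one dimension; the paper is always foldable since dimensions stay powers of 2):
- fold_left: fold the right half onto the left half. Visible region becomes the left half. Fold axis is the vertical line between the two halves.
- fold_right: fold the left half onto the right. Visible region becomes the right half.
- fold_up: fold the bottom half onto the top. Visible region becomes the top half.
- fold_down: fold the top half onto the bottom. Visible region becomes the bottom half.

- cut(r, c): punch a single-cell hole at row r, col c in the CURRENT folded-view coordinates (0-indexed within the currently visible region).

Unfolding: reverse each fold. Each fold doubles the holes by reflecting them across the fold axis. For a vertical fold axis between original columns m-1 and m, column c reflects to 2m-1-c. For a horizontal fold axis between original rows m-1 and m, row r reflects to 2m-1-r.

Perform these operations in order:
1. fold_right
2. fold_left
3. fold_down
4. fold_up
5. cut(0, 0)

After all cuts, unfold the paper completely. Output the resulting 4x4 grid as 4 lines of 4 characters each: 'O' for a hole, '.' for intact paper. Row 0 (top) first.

Op 1 fold_right: fold axis v@2; visible region now rows[0,4) x cols[2,4) = 4x2
Op 2 fold_left: fold axis v@3; visible region now rows[0,4) x cols[2,3) = 4x1
Op 3 fold_down: fold axis h@2; visible region now rows[2,4) x cols[2,3) = 2x1
Op 4 fold_up: fold axis h@3; visible region now rows[2,3) x cols[2,3) = 1x1
Op 5 cut(0, 0): punch at orig (2,2); cuts so far [(2, 2)]; region rows[2,3) x cols[2,3) = 1x1
Unfold 1 (reflect across h@3): 2 holes -> [(2, 2), (3, 2)]
Unfold 2 (reflect across h@2): 4 holes -> [(0, 2), (1, 2), (2, 2), (3, 2)]
Unfold 3 (reflect across v@3): 8 holes -> [(0, 2), (0, 3), (1, 2), (1, 3), (2, 2), (2, 3), (3, 2), (3, 3)]
Unfold 4 (reflect across v@2): 16 holes -> [(0, 0), (0, 1), (0, 2), (0, 3), (1, 0), (1, 1), (1, 2), (1, 3), (2, 0), (2, 1), (2, 2), (2, 3), (3, 0), (3, 1), (3, 2), (3, 3)]

Answer: OOOO
OOOO
OOOO
OOOO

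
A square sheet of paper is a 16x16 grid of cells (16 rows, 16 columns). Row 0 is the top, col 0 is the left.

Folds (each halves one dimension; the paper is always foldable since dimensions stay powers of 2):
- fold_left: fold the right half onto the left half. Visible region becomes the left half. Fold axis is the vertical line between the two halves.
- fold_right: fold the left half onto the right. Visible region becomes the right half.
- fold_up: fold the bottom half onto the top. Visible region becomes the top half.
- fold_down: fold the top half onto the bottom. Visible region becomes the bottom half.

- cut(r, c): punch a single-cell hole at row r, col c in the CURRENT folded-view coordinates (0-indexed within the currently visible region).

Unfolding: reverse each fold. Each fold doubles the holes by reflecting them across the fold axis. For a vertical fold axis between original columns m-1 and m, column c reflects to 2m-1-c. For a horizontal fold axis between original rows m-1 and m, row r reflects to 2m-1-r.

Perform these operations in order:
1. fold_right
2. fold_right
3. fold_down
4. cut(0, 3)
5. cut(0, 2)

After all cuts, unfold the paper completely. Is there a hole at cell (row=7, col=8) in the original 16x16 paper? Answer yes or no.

Answer: yes

Derivation:
Op 1 fold_right: fold axis v@8; visible region now rows[0,16) x cols[8,16) = 16x8
Op 2 fold_right: fold axis v@12; visible region now rows[0,16) x cols[12,16) = 16x4
Op 3 fold_down: fold axis h@8; visible region now rows[8,16) x cols[12,16) = 8x4
Op 4 cut(0, 3): punch at orig (8,15); cuts so far [(8, 15)]; region rows[8,16) x cols[12,16) = 8x4
Op 5 cut(0, 2): punch at orig (8,14); cuts so far [(8, 14), (8, 15)]; region rows[8,16) x cols[12,16) = 8x4
Unfold 1 (reflect across h@8): 4 holes -> [(7, 14), (7, 15), (8, 14), (8, 15)]
Unfold 2 (reflect across v@12): 8 holes -> [(7, 8), (7, 9), (7, 14), (7, 15), (8, 8), (8, 9), (8, 14), (8, 15)]
Unfold 3 (reflect across v@8): 16 holes -> [(7, 0), (7, 1), (7, 6), (7, 7), (7, 8), (7, 9), (7, 14), (7, 15), (8, 0), (8, 1), (8, 6), (8, 7), (8, 8), (8, 9), (8, 14), (8, 15)]
Holes: [(7, 0), (7, 1), (7, 6), (7, 7), (7, 8), (7, 9), (7, 14), (7, 15), (8, 0), (8, 1), (8, 6), (8, 7), (8, 8), (8, 9), (8, 14), (8, 15)]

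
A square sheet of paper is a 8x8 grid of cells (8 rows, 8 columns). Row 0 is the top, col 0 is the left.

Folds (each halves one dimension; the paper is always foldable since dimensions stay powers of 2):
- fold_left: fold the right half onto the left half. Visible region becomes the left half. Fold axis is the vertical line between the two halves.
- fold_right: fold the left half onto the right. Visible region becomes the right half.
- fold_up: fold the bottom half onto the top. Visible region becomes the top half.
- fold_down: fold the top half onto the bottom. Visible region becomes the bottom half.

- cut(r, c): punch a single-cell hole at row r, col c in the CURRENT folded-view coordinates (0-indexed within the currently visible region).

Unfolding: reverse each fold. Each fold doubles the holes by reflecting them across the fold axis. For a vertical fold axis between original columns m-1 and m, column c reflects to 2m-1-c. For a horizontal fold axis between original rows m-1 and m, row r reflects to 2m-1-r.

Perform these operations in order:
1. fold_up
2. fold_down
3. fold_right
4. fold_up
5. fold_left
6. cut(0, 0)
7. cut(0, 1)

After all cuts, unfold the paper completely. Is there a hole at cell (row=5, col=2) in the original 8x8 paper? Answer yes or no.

Op 1 fold_up: fold axis h@4; visible region now rows[0,4) x cols[0,8) = 4x8
Op 2 fold_down: fold axis h@2; visible region now rows[2,4) x cols[0,8) = 2x8
Op 3 fold_right: fold axis v@4; visible region now rows[2,4) x cols[4,8) = 2x4
Op 4 fold_up: fold axis h@3; visible region now rows[2,3) x cols[4,8) = 1x4
Op 5 fold_left: fold axis v@6; visible region now rows[2,3) x cols[4,6) = 1x2
Op 6 cut(0, 0): punch at orig (2,4); cuts so far [(2, 4)]; region rows[2,3) x cols[4,6) = 1x2
Op 7 cut(0, 1): punch at orig (2,5); cuts so far [(2, 4), (2, 5)]; region rows[2,3) x cols[4,6) = 1x2
Unfold 1 (reflect across v@6): 4 holes -> [(2, 4), (2, 5), (2, 6), (2, 7)]
Unfold 2 (reflect across h@3): 8 holes -> [(2, 4), (2, 5), (2, 6), (2, 7), (3, 4), (3, 5), (3, 6), (3, 7)]
Unfold 3 (reflect across v@4): 16 holes -> [(2, 0), (2, 1), (2, 2), (2, 3), (2, 4), (2, 5), (2, 6), (2, 7), (3, 0), (3, 1), (3, 2), (3, 3), (3, 4), (3, 5), (3, 6), (3, 7)]
Unfold 4 (reflect across h@2): 32 holes -> [(0, 0), (0, 1), (0, 2), (0, 3), (0, 4), (0, 5), (0, 6), (0, 7), (1, 0), (1, 1), (1, 2), (1, 3), (1, 4), (1, 5), (1, 6), (1, 7), (2, 0), (2, 1), (2, 2), (2, 3), (2, 4), (2, 5), (2, 6), (2, 7), (3, 0), (3, 1), (3, 2), (3, 3), (3, 4), (3, 5), (3, 6), (3, 7)]
Unfold 5 (reflect across h@4): 64 holes -> [(0, 0), (0, 1), (0, 2), (0, 3), (0, 4), (0, 5), (0, 6), (0, 7), (1, 0), (1, 1), (1, 2), (1, 3), (1, 4), (1, 5), (1, 6), (1, 7), (2, 0), (2, 1), (2, 2), (2, 3), (2, 4), (2, 5), (2, 6), (2, 7), (3, 0), (3, 1), (3, 2), (3, 3), (3, 4), (3, 5), (3, 6), (3, 7), (4, 0), (4, 1), (4, 2), (4, 3), (4, 4), (4, 5), (4, 6), (4, 7), (5, 0), (5, 1), (5, 2), (5, 3), (5, 4), (5, 5), (5, 6), (5, 7), (6, 0), (6, 1), (6, 2), (6, 3), (6, 4), (6, 5), (6, 6), (6, 7), (7, 0), (7, 1), (7, 2), (7, 3), (7, 4), (7, 5), (7, 6), (7, 7)]
Holes: [(0, 0), (0, 1), (0, 2), (0, 3), (0, 4), (0, 5), (0, 6), (0, 7), (1, 0), (1, 1), (1, 2), (1, 3), (1, 4), (1, 5), (1, 6), (1, 7), (2, 0), (2, 1), (2, 2), (2, 3), (2, 4), (2, 5), (2, 6), (2, 7), (3, 0), (3, 1), (3, 2), (3, 3), (3, 4), (3, 5), (3, 6), (3, 7), (4, 0), (4, 1), (4, 2), (4, 3), (4, 4), (4, 5), (4, 6), (4, 7), (5, 0), (5, 1), (5, 2), (5, 3), (5, 4), (5, 5), (5, 6), (5, 7), (6, 0), (6, 1), (6, 2), (6, 3), (6, 4), (6, 5), (6, 6), (6, 7), (7, 0), (7, 1), (7, 2), (7, 3), (7, 4), (7, 5), (7, 6), (7, 7)]

Answer: yes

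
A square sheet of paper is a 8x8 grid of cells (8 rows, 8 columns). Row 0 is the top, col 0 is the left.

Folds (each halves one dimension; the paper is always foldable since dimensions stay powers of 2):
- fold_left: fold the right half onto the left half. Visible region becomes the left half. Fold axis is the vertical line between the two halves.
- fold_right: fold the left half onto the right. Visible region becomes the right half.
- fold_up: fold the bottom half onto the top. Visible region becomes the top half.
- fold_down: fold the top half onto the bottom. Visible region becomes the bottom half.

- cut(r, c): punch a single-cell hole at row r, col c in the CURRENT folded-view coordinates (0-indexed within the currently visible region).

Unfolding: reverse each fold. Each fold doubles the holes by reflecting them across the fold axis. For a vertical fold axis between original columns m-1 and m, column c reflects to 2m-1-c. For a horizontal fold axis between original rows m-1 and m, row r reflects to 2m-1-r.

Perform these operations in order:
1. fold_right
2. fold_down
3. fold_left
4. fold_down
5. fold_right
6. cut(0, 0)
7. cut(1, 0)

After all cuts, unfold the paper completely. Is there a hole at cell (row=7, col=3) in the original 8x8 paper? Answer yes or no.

Answer: yes

Derivation:
Op 1 fold_right: fold axis v@4; visible region now rows[0,8) x cols[4,8) = 8x4
Op 2 fold_down: fold axis h@4; visible region now rows[4,8) x cols[4,8) = 4x4
Op 3 fold_left: fold axis v@6; visible region now rows[4,8) x cols[4,6) = 4x2
Op 4 fold_down: fold axis h@6; visible region now rows[6,8) x cols[4,6) = 2x2
Op 5 fold_right: fold axis v@5; visible region now rows[6,8) x cols[5,6) = 2x1
Op 6 cut(0, 0): punch at orig (6,5); cuts so far [(6, 5)]; region rows[6,8) x cols[5,6) = 2x1
Op 7 cut(1, 0): punch at orig (7,5); cuts so far [(6, 5), (7, 5)]; region rows[6,8) x cols[5,6) = 2x1
Unfold 1 (reflect across v@5): 4 holes -> [(6, 4), (6, 5), (7, 4), (7, 5)]
Unfold 2 (reflect across h@6): 8 holes -> [(4, 4), (4, 5), (5, 4), (5, 5), (6, 4), (6, 5), (7, 4), (7, 5)]
Unfold 3 (reflect across v@6): 16 holes -> [(4, 4), (4, 5), (4, 6), (4, 7), (5, 4), (5, 5), (5, 6), (5, 7), (6, 4), (6, 5), (6, 6), (6, 7), (7, 4), (7, 5), (7, 6), (7, 7)]
Unfold 4 (reflect across h@4): 32 holes -> [(0, 4), (0, 5), (0, 6), (0, 7), (1, 4), (1, 5), (1, 6), (1, 7), (2, 4), (2, 5), (2, 6), (2, 7), (3, 4), (3, 5), (3, 6), (3, 7), (4, 4), (4, 5), (4, 6), (4, 7), (5, 4), (5, 5), (5, 6), (5, 7), (6, 4), (6, 5), (6, 6), (6, 7), (7, 4), (7, 5), (7, 6), (7, 7)]
Unfold 5 (reflect across v@4): 64 holes -> [(0, 0), (0, 1), (0, 2), (0, 3), (0, 4), (0, 5), (0, 6), (0, 7), (1, 0), (1, 1), (1, 2), (1, 3), (1, 4), (1, 5), (1, 6), (1, 7), (2, 0), (2, 1), (2, 2), (2, 3), (2, 4), (2, 5), (2, 6), (2, 7), (3, 0), (3, 1), (3, 2), (3, 3), (3, 4), (3, 5), (3, 6), (3, 7), (4, 0), (4, 1), (4, 2), (4, 3), (4, 4), (4, 5), (4, 6), (4, 7), (5, 0), (5, 1), (5, 2), (5, 3), (5, 4), (5, 5), (5, 6), (5, 7), (6, 0), (6, 1), (6, 2), (6, 3), (6, 4), (6, 5), (6, 6), (6, 7), (7, 0), (7, 1), (7, 2), (7, 3), (7, 4), (7, 5), (7, 6), (7, 7)]
Holes: [(0, 0), (0, 1), (0, 2), (0, 3), (0, 4), (0, 5), (0, 6), (0, 7), (1, 0), (1, 1), (1, 2), (1, 3), (1, 4), (1, 5), (1, 6), (1, 7), (2, 0), (2, 1), (2, 2), (2, 3), (2, 4), (2, 5), (2, 6), (2, 7), (3, 0), (3, 1), (3, 2), (3, 3), (3, 4), (3, 5), (3, 6), (3, 7), (4, 0), (4, 1), (4, 2), (4, 3), (4, 4), (4, 5), (4, 6), (4, 7), (5, 0), (5, 1), (5, 2), (5, 3), (5, 4), (5, 5), (5, 6), (5, 7), (6, 0), (6, 1), (6, 2), (6, 3), (6, 4), (6, 5), (6, 6), (6, 7), (7, 0), (7, 1), (7, 2), (7, 3), (7, 4), (7, 5), (7, 6), (7, 7)]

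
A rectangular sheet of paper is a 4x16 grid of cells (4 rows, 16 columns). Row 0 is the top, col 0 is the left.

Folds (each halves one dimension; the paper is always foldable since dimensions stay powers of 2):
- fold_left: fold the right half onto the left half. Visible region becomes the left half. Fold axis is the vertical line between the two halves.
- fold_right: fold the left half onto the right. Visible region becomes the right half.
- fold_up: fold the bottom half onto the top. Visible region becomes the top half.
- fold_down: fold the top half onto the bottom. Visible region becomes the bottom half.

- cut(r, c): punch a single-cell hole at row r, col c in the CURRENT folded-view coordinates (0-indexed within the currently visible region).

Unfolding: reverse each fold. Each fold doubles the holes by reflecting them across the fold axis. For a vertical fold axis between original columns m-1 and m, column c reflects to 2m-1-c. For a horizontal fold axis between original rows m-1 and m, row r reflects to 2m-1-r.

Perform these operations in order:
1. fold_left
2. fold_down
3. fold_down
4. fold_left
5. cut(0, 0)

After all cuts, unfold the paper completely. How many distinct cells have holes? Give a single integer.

Answer: 16

Derivation:
Op 1 fold_left: fold axis v@8; visible region now rows[0,4) x cols[0,8) = 4x8
Op 2 fold_down: fold axis h@2; visible region now rows[2,4) x cols[0,8) = 2x8
Op 3 fold_down: fold axis h@3; visible region now rows[3,4) x cols[0,8) = 1x8
Op 4 fold_left: fold axis v@4; visible region now rows[3,4) x cols[0,4) = 1x4
Op 5 cut(0, 0): punch at orig (3,0); cuts so far [(3, 0)]; region rows[3,4) x cols[0,4) = 1x4
Unfold 1 (reflect across v@4): 2 holes -> [(3, 0), (3, 7)]
Unfold 2 (reflect across h@3): 4 holes -> [(2, 0), (2, 7), (3, 0), (3, 7)]
Unfold 3 (reflect across h@2): 8 holes -> [(0, 0), (0, 7), (1, 0), (1, 7), (2, 0), (2, 7), (3, 0), (3, 7)]
Unfold 4 (reflect across v@8): 16 holes -> [(0, 0), (0, 7), (0, 8), (0, 15), (1, 0), (1, 7), (1, 8), (1, 15), (2, 0), (2, 7), (2, 8), (2, 15), (3, 0), (3, 7), (3, 8), (3, 15)]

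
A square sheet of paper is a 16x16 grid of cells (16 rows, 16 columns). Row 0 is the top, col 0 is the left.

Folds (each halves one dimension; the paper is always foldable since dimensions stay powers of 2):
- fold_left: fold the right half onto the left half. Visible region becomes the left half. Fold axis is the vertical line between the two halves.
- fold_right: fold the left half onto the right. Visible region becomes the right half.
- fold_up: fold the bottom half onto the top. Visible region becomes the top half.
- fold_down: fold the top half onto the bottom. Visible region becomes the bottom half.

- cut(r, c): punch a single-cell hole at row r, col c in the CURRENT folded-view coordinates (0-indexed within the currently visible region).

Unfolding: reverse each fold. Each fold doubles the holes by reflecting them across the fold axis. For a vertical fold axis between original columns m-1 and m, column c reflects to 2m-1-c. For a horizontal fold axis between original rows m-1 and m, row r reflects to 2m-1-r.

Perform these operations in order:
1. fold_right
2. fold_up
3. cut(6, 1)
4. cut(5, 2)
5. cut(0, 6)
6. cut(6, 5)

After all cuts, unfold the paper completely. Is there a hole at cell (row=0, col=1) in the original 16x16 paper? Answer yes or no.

Answer: yes

Derivation:
Op 1 fold_right: fold axis v@8; visible region now rows[0,16) x cols[8,16) = 16x8
Op 2 fold_up: fold axis h@8; visible region now rows[0,8) x cols[8,16) = 8x8
Op 3 cut(6, 1): punch at orig (6,9); cuts so far [(6, 9)]; region rows[0,8) x cols[8,16) = 8x8
Op 4 cut(5, 2): punch at orig (5,10); cuts so far [(5, 10), (6, 9)]; region rows[0,8) x cols[8,16) = 8x8
Op 5 cut(0, 6): punch at orig (0,14); cuts so far [(0, 14), (5, 10), (6, 9)]; region rows[0,8) x cols[8,16) = 8x8
Op 6 cut(6, 5): punch at orig (6,13); cuts so far [(0, 14), (5, 10), (6, 9), (6, 13)]; region rows[0,8) x cols[8,16) = 8x8
Unfold 1 (reflect across h@8): 8 holes -> [(0, 14), (5, 10), (6, 9), (6, 13), (9, 9), (9, 13), (10, 10), (15, 14)]
Unfold 2 (reflect across v@8): 16 holes -> [(0, 1), (0, 14), (5, 5), (5, 10), (6, 2), (6, 6), (6, 9), (6, 13), (9, 2), (9, 6), (9, 9), (9, 13), (10, 5), (10, 10), (15, 1), (15, 14)]
Holes: [(0, 1), (0, 14), (5, 5), (5, 10), (6, 2), (6, 6), (6, 9), (6, 13), (9, 2), (9, 6), (9, 9), (9, 13), (10, 5), (10, 10), (15, 1), (15, 14)]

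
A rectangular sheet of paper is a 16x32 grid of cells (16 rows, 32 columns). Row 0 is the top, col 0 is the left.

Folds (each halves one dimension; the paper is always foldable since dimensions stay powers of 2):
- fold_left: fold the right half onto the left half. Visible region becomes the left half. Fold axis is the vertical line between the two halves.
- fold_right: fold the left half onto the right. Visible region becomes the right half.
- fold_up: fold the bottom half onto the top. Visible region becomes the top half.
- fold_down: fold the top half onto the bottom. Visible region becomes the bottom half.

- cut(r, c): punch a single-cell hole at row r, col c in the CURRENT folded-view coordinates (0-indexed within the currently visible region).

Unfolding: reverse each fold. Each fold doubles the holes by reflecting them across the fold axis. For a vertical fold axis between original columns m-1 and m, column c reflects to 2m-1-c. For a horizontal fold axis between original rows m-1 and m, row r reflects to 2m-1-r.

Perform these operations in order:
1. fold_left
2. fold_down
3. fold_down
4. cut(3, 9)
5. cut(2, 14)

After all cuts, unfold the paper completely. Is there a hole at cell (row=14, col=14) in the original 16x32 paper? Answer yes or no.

Op 1 fold_left: fold axis v@16; visible region now rows[0,16) x cols[0,16) = 16x16
Op 2 fold_down: fold axis h@8; visible region now rows[8,16) x cols[0,16) = 8x16
Op 3 fold_down: fold axis h@12; visible region now rows[12,16) x cols[0,16) = 4x16
Op 4 cut(3, 9): punch at orig (15,9); cuts so far [(15, 9)]; region rows[12,16) x cols[0,16) = 4x16
Op 5 cut(2, 14): punch at orig (14,14); cuts so far [(14, 14), (15, 9)]; region rows[12,16) x cols[0,16) = 4x16
Unfold 1 (reflect across h@12): 4 holes -> [(8, 9), (9, 14), (14, 14), (15, 9)]
Unfold 2 (reflect across h@8): 8 holes -> [(0, 9), (1, 14), (6, 14), (7, 9), (8, 9), (9, 14), (14, 14), (15, 9)]
Unfold 3 (reflect across v@16): 16 holes -> [(0, 9), (0, 22), (1, 14), (1, 17), (6, 14), (6, 17), (7, 9), (7, 22), (8, 9), (8, 22), (9, 14), (9, 17), (14, 14), (14, 17), (15, 9), (15, 22)]
Holes: [(0, 9), (0, 22), (1, 14), (1, 17), (6, 14), (6, 17), (7, 9), (7, 22), (8, 9), (8, 22), (9, 14), (9, 17), (14, 14), (14, 17), (15, 9), (15, 22)]

Answer: yes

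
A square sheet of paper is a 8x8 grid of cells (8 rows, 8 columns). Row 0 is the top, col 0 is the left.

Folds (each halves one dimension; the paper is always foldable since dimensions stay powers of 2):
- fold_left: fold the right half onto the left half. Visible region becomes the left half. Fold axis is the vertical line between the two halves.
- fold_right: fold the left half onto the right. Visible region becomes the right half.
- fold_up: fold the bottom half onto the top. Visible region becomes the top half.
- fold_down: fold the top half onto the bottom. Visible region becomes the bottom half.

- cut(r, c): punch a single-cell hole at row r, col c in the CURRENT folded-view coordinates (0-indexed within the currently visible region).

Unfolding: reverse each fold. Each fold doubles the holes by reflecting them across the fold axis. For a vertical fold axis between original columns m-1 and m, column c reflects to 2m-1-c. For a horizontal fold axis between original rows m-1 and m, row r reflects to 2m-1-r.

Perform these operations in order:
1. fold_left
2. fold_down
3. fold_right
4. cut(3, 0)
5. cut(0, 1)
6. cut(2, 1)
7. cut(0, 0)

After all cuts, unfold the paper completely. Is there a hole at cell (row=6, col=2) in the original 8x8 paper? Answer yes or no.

Op 1 fold_left: fold axis v@4; visible region now rows[0,8) x cols[0,4) = 8x4
Op 2 fold_down: fold axis h@4; visible region now rows[4,8) x cols[0,4) = 4x4
Op 3 fold_right: fold axis v@2; visible region now rows[4,8) x cols[2,4) = 4x2
Op 4 cut(3, 0): punch at orig (7,2); cuts so far [(7, 2)]; region rows[4,8) x cols[2,4) = 4x2
Op 5 cut(0, 1): punch at orig (4,3); cuts so far [(4, 3), (7, 2)]; region rows[4,8) x cols[2,4) = 4x2
Op 6 cut(2, 1): punch at orig (6,3); cuts so far [(4, 3), (6, 3), (7, 2)]; region rows[4,8) x cols[2,4) = 4x2
Op 7 cut(0, 0): punch at orig (4,2); cuts so far [(4, 2), (4, 3), (6, 3), (7, 2)]; region rows[4,8) x cols[2,4) = 4x2
Unfold 1 (reflect across v@2): 8 holes -> [(4, 0), (4, 1), (4, 2), (4, 3), (6, 0), (6, 3), (7, 1), (7, 2)]
Unfold 2 (reflect across h@4): 16 holes -> [(0, 1), (0, 2), (1, 0), (1, 3), (3, 0), (3, 1), (3, 2), (3, 3), (4, 0), (4, 1), (4, 2), (4, 3), (6, 0), (6, 3), (7, 1), (7, 2)]
Unfold 3 (reflect across v@4): 32 holes -> [(0, 1), (0, 2), (0, 5), (0, 6), (1, 0), (1, 3), (1, 4), (1, 7), (3, 0), (3, 1), (3, 2), (3, 3), (3, 4), (3, 5), (3, 6), (3, 7), (4, 0), (4, 1), (4, 2), (4, 3), (4, 4), (4, 5), (4, 6), (4, 7), (6, 0), (6, 3), (6, 4), (6, 7), (7, 1), (7, 2), (7, 5), (7, 6)]
Holes: [(0, 1), (0, 2), (0, 5), (0, 6), (1, 0), (1, 3), (1, 4), (1, 7), (3, 0), (3, 1), (3, 2), (3, 3), (3, 4), (3, 5), (3, 6), (3, 7), (4, 0), (4, 1), (4, 2), (4, 3), (4, 4), (4, 5), (4, 6), (4, 7), (6, 0), (6, 3), (6, 4), (6, 7), (7, 1), (7, 2), (7, 5), (7, 6)]

Answer: no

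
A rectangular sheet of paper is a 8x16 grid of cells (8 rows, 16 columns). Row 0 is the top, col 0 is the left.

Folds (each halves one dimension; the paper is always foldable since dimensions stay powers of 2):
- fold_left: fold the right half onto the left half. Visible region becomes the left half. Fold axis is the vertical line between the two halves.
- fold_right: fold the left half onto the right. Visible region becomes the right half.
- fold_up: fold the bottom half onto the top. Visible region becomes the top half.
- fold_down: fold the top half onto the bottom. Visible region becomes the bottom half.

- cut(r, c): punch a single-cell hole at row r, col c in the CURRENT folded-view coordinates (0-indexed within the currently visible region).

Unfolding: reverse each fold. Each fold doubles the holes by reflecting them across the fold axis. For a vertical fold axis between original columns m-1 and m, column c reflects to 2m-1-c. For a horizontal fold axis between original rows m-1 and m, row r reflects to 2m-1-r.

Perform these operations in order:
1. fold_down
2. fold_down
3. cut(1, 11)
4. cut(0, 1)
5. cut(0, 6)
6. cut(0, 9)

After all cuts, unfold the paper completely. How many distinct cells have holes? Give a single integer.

Op 1 fold_down: fold axis h@4; visible region now rows[4,8) x cols[0,16) = 4x16
Op 2 fold_down: fold axis h@6; visible region now rows[6,8) x cols[0,16) = 2x16
Op 3 cut(1, 11): punch at orig (7,11); cuts so far [(7, 11)]; region rows[6,8) x cols[0,16) = 2x16
Op 4 cut(0, 1): punch at orig (6,1); cuts so far [(6, 1), (7, 11)]; region rows[6,8) x cols[0,16) = 2x16
Op 5 cut(0, 6): punch at orig (6,6); cuts so far [(6, 1), (6, 6), (7, 11)]; region rows[6,8) x cols[0,16) = 2x16
Op 6 cut(0, 9): punch at orig (6,9); cuts so far [(6, 1), (6, 6), (6, 9), (7, 11)]; region rows[6,8) x cols[0,16) = 2x16
Unfold 1 (reflect across h@6): 8 holes -> [(4, 11), (5, 1), (5, 6), (5, 9), (6, 1), (6, 6), (6, 9), (7, 11)]
Unfold 2 (reflect across h@4): 16 holes -> [(0, 11), (1, 1), (1, 6), (1, 9), (2, 1), (2, 6), (2, 9), (3, 11), (4, 11), (5, 1), (5, 6), (5, 9), (6, 1), (6, 6), (6, 9), (7, 11)]

Answer: 16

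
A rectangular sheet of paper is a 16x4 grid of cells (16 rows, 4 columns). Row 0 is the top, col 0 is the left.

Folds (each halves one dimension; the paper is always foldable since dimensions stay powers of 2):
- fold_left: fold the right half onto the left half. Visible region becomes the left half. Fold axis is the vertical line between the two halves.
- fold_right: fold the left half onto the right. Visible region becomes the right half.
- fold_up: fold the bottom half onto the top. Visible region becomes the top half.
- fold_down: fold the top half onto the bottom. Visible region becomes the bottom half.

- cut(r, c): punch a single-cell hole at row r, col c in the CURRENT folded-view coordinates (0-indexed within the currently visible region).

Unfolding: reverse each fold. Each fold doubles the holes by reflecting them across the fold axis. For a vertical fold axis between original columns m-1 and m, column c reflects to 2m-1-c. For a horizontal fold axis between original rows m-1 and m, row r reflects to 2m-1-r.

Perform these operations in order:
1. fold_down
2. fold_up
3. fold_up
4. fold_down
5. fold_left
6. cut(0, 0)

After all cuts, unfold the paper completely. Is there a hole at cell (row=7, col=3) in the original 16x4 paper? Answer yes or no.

Op 1 fold_down: fold axis h@8; visible region now rows[8,16) x cols[0,4) = 8x4
Op 2 fold_up: fold axis h@12; visible region now rows[8,12) x cols[0,4) = 4x4
Op 3 fold_up: fold axis h@10; visible region now rows[8,10) x cols[0,4) = 2x4
Op 4 fold_down: fold axis h@9; visible region now rows[9,10) x cols[0,4) = 1x4
Op 5 fold_left: fold axis v@2; visible region now rows[9,10) x cols[0,2) = 1x2
Op 6 cut(0, 0): punch at orig (9,0); cuts so far [(9, 0)]; region rows[9,10) x cols[0,2) = 1x2
Unfold 1 (reflect across v@2): 2 holes -> [(9, 0), (9, 3)]
Unfold 2 (reflect across h@9): 4 holes -> [(8, 0), (8, 3), (9, 0), (9, 3)]
Unfold 3 (reflect across h@10): 8 holes -> [(8, 0), (8, 3), (9, 0), (9, 3), (10, 0), (10, 3), (11, 0), (11, 3)]
Unfold 4 (reflect across h@12): 16 holes -> [(8, 0), (8, 3), (9, 0), (9, 3), (10, 0), (10, 3), (11, 0), (11, 3), (12, 0), (12, 3), (13, 0), (13, 3), (14, 0), (14, 3), (15, 0), (15, 3)]
Unfold 5 (reflect across h@8): 32 holes -> [(0, 0), (0, 3), (1, 0), (1, 3), (2, 0), (2, 3), (3, 0), (3, 3), (4, 0), (4, 3), (5, 0), (5, 3), (6, 0), (6, 3), (7, 0), (7, 3), (8, 0), (8, 3), (9, 0), (9, 3), (10, 0), (10, 3), (11, 0), (11, 3), (12, 0), (12, 3), (13, 0), (13, 3), (14, 0), (14, 3), (15, 0), (15, 3)]
Holes: [(0, 0), (0, 3), (1, 0), (1, 3), (2, 0), (2, 3), (3, 0), (3, 3), (4, 0), (4, 3), (5, 0), (5, 3), (6, 0), (6, 3), (7, 0), (7, 3), (8, 0), (8, 3), (9, 0), (9, 3), (10, 0), (10, 3), (11, 0), (11, 3), (12, 0), (12, 3), (13, 0), (13, 3), (14, 0), (14, 3), (15, 0), (15, 3)]

Answer: yes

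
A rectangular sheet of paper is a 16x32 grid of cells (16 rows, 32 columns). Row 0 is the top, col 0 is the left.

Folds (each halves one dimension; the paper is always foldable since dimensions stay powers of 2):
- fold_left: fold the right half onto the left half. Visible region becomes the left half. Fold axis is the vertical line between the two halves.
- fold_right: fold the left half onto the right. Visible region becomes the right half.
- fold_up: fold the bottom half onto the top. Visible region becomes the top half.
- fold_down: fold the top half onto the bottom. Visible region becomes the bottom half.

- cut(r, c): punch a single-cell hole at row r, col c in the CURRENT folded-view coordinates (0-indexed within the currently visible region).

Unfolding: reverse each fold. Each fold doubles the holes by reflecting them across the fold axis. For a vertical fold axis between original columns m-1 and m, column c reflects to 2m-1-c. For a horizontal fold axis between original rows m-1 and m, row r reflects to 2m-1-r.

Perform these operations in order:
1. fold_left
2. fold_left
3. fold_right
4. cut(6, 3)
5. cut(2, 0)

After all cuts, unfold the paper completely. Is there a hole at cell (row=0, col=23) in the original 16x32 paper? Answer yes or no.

Op 1 fold_left: fold axis v@16; visible region now rows[0,16) x cols[0,16) = 16x16
Op 2 fold_left: fold axis v@8; visible region now rows[0,16) x cols[0,8) = 16x8
Op 3 fold_right: fold axis v@4; visible region now rows[0,16) x cols[4,8) = 16x4
Op 4 cut(6, 3): punch at orig (6,7); cuts so far [(6, 7)]; region rows[0,16) x cols[4,8) = 16x4
Op 5 cut(2, 0): punch at orig (2,4); cuts so far [(2, 4), (6, 7)]; region rows[0,16) x cols[4,8) = 16x4
Unfold 1 (reflect across v@4): 4 holes -> [(2, 3), (2, 4), (6, 0), (6, 7)]
Unfold 2 (reflect across v@8): 8 holes -> [(2, 3), (2, 4), (2, 11), (2, 12), (6, 0), (6, 7), (6, 8), (6, 15)]
Unfold 3 (reflect across v@16): 16 holes -> [(2, 3), (2, 4), (2, 11), (2, 12), (2, 19), (2, 20), (2, 27), (2, 28), (6, 0), (6, 7), (6, 8), (6, 15), (6, 16), (6, 23), (6, 24), (6, 31)]
Holes: [(2, 3), (2, 4), (2, 11), (2, 12), (2, 19), (2, 20), (2, 27), (2, 28), (6, 0), (6, 7), (6, 8), (6, 15), (6, 16), (6, 23), (6, 24), (6, 31)]

Answer: no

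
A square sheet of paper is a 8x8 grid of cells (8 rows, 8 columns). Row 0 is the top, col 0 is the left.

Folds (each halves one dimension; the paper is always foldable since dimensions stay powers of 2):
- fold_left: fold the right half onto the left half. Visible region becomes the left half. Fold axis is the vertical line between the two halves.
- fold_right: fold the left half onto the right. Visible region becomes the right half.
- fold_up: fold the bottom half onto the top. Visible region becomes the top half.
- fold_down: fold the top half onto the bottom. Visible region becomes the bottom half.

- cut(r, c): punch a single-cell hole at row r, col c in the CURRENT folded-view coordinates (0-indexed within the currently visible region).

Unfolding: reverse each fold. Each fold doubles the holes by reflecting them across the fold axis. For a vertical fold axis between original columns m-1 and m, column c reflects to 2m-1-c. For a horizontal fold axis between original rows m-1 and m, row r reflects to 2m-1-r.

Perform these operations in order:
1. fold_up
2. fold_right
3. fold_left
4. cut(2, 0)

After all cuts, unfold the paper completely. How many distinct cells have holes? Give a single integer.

Op 1 fold_up: fold axis h@4; visible region now rows[0,4) x cols[0,8) = 4x8
Op 2 fold_right: fold axis v@4; visible region now rows[0,4) x cols[4,8) = 4x4
Op 3 fold_left: fold axis v@6; visible region now rows[0,4) x cols[4,6) = 4x2
Op 4 cut(2, 0): punch at orig (2,4); cuts so far [(2, 4)]; region rows[0,4) x cols[4,6) = 4x2
Unfold 1 (reflect across v@6): 2 holes -> [(2, 4), (2, 7)]
Unfold 2 (reflect across v@4): 4 holes -> [(2, 0), (2, 3), (2, 4), (2, 7)]
Unfold 3 (reflect across h@4): 8 holes -> [(2, 0), (2, 3), (2, 4), (2, 7), (5, 0), (5, 3), (5, 4), (5, 7)]

Answer: 8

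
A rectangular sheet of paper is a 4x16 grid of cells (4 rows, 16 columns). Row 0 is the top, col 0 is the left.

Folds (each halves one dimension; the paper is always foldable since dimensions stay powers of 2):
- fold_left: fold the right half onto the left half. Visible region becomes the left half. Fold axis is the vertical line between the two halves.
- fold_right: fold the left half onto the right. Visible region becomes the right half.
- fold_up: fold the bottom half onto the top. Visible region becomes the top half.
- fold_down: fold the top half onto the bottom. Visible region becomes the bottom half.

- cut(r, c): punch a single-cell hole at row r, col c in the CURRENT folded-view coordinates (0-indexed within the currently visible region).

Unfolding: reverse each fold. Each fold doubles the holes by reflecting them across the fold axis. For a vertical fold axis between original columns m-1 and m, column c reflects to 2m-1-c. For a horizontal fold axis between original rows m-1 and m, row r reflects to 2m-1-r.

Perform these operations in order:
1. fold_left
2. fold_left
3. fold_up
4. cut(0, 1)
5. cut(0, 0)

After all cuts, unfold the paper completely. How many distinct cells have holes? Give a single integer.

Op 1 fold_left: fold axis v@8; visible region now rows[0,4) x cols[0,8) = 4x8
Op 2 fold_left: fold axis v@4; visible region now rows[0,4) x cols[0,4) = 4x4
Op 3 fold_up: fold axis h@2; visible region now rows[0,2) x cols[0,4) = 2x4
Op 4 cut(0, 1): punch at orig (0,1); cuts so far [(0, 1)]; region rows[0,2) x cols[0,4) = 2x4
Op 5 cut(0, 0): punch at orig (0,0); cuts so far [(0, 0), (0, 1)]; region rows[0,2) x cols[0,4) = 2x4
Unfold 1 (reflect across h@2): 4 holes -> [(0, 0), (0, 1), (3, 0), (3, 1)]
Unfold 2 (reflect across v@4): 8 holes -> [(0, 0), (0, 1), (0, 6), (0, 7), (3, 0), (3, 1), (3, 6), (3, 7)]
Unfold 3 (reflect across v@8): 16 holes -> [(0, 0), (0, 1), (0, 6), (0, 7), (0, 8), (0, 9), (0, 14), (0, 15), (3, 0), (3, 1), (3, 6), (3, 7), (3, 8), (3, 9), (3, 14), (3, 15)]

Answer: 16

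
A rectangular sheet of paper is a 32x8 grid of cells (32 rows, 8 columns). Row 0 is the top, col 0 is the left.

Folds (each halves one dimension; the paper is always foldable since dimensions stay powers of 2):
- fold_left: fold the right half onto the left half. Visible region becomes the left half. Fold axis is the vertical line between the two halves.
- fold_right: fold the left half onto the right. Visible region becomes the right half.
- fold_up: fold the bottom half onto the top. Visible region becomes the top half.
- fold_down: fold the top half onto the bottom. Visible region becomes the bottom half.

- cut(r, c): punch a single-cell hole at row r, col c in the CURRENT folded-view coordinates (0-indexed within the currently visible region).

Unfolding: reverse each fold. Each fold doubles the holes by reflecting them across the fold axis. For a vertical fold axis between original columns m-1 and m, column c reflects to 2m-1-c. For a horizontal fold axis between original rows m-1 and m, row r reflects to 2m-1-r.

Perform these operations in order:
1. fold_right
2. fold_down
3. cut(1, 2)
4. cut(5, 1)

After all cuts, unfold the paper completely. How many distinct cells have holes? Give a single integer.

Answer: 8

Derivation:
Op 1 fold_right: fold axis v@4; visible region now rows[0,32) x cols[4,8) = 32x4
Op 2 fold_down: fold axis h@16; visible region now rows[16,32) x cols[4,8) = 16x4
Op 3 cut(1, 2): punch at orig (17,6); cuts so far [(17, 6)]; region rows[16,32) x cols[4,8) = 16x4
Op 4 cut(5, 1): punch at orig (21,5); cuts so far [(17, 6), (21, 5)]; region rows[16,32) x cols[4,8) = 16x4
Unfold 1 (reflect across h@16): 4 holes -> [(10, 5), (14, 6), (17, 6), (21, 5)]
Unfold 2 (reflect across v@4): 8 holes -> [(10, 2), (10, 5), (14, 1), (14, 6), (17, 1), (17, 6), (21, 2), (21, 5)]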